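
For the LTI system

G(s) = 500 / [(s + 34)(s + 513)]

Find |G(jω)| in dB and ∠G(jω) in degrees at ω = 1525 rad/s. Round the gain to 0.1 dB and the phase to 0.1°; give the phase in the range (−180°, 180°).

At s = jω = j1525:
pole (s+34): 34 + j1525 → |·| = √(34²+1525²) = √2326781 ≈ 1525.4, ∠ = arctan(1525/34) ≈ 88.72°
pole (s+513): 513 + j1525 → |·| = √(513²+1525²) = √2588794 ≈ 1609, ∠ = arctan(1525/513) ≈ 71.41°
|G| = 500 / 2.4544e+06 ≈ 0.00020372
Gain = 20 log₁₀(0.00020372) ≈ -73.82 dB
∠G = 0.00° − 160.13° = -160.13°

-73.8 dB, -160.1°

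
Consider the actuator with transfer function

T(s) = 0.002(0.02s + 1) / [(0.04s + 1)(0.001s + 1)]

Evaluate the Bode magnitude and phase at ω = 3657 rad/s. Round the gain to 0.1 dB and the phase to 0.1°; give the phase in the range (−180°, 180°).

At ω = 3657 rad/s:
zero (1 + j3657·0.02) = 1 + j73.14 → |·| ≈ 73.147, ∠ ≈ 89.22°
pole (1 + j3657·0.04) = 1 + j146.28 → |·| ≈ 146.28, ∠ ≈ 89.61°
pole (1 + j3657·0.001) = 1 + j3.657 → |·| ≈ 3.7913, ∠ ≈ 74.71°
|T| = 0.002 · 73.147 / (146.28 · 3.7913) ≈ 0.00026379
Gain = 20 log₁₀(0.00026379) ≈ -71.57 dB
∠T = (89.22°) − (89.61° + 74.71°) = -75.10°

-71.6 dB, -75.1°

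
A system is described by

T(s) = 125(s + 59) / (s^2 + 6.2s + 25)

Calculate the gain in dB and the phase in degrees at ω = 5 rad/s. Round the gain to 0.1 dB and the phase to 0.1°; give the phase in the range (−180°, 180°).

At s = jω = j5:
zero (s+59): 59 + j5 → |·| = √(59²+5²) = √3506 ≈ 59.211, ∠ = arctan(5/59) ≈ 4.84°
quadratic: (j5)² + 6.2·j5 + 25 = 0 + j31 → |·| ≈ 31, ∠ ≈ 90.00°
|T| = 125 · 59.211 / 31 ≈ 238.75
Gain = 20 log₁₀(238.75) ≈ 47.56 dB
∠T = 4.84° − 90.00° = -85.16°

47.6 dB, -85.2°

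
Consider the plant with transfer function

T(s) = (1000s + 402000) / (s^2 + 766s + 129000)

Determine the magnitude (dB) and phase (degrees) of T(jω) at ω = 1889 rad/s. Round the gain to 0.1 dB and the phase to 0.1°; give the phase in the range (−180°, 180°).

Substitute s = j1889:
Numerator: 1000(j1889) + 402000 = 402000 + j1889000
Denominator: (j1889)^2 + 766(j1889) + 129000 = -3439321 + j1446974
|N| = √(402000² + 1889000²) ≈ 1.9313e+06, ∠N ≈ 77.99°
|D| = √(3439321² + 1446974²) ≈ 3.7313e+06, ∠D ≈ 157.18°
|T| = 1.9313e+06 / 3.7313e+06 ≈ 0.51759
Gain = 20 log₁₀(0.51759) ≈ -5.72 dB
∠T = 77.99° − 157.18° = -79.19°

-5.7 dB, -79.2°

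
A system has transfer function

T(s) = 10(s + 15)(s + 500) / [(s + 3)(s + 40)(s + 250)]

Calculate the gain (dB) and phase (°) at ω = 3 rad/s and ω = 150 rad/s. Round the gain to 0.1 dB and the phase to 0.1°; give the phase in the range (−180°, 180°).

At s = jω = j3:
zero (s+15): 15 + j3 → |·| = √(15²+3²) = √234 ≈ 15.297, ∠ = arctan(3/15) ≈ 11.31°
zero (s+500): 500 + j3 → |·| = √(500²+3²) = √250009 ≈ 500.01, ∠ = arctan(3/500) ≈ 0.34°
pole (s+3): 3 + j3 → |·| = √(3²+3²) = √18 ≈ 4.2426, ∠ = arctan(3/3) ≈ 45.00°
pole (s+40): 40 + j3 → |·| = √(40²+3²) = √1609 ≈ 40.112, ∠ = arctan(3/40) ≈ 4.29°
pole (s+250): 250 + j3 → |·| = √(250²+3²) = √62509 ≈ 250.02, ∠ = arctan(3/250) ≈ 0.69°
|T| = 10 · 7648.7 / 42548 ≈ 1.7977
Gain = 20 log₁₀(1.7977) ≈ 5.09 dB
∠T = 11.65° − 49.98° = -38.33°

At s = jω = j150:
zero (s+15): 15 + j150 → |·| = √(15²+150²) = √22725 ≈ 150.75, ∠ = arctan(150/15) ≈ 84.29°
zero (s+500): 500 + j150 → |·| = √(500²+150²) = √272500 ≈ 522.02, ∠ = arctan(150/500) ≈ 16.70°
pole (s+3): 3 + j150 → |·| = √(3²+150²) = √22509 ≈ 150.03, ∠ = arctan(150/3) ≈ 88.85°
pole (s+40): 40 + j150 → |·| = √(40²+150²) = √24100 ≈ 155.24, ∠ = arctan(150/40) ≈ 75.07°
pole (s+250): 250 + j150 → |·| = √(250²+150²) = √85000 ≈ 291.55, ∠ = arctan(150/250) ≈ 30.96°
|T| = 10 · 78695 / 6.7904e+06 ≈ 0.11589
Gain = 20 log₁₀(0.11589) ≈ -18.72 dB
∠T = 100.99° − 194.88° = -93.89°

ω = 3: 5.1 dB, -38.3°; ω = 150: -18.7 dB, -93.9°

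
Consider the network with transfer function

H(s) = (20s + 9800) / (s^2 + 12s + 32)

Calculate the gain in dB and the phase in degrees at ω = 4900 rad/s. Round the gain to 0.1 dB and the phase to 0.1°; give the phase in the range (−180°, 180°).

-47.7 dB, -95.6°

Substitute s = j4900:
Numerator: 20(j4900) + 9800 = 9800 + j98000
Denominator: (j4900)^2 + 12(j4900) + 32 = -24009968 + j58800
|N| = √(9800² + 98000²) ≈ 98489, ∠N ≈ 84.29°
|D| = √(24009968² + 58800²) ≈ 2.401e+07, ∠D ≈ 179.86°
|H| = 98489 / 2.401e+07 ≈ 0.004102
Gain = 20 log₁₀(0.004102) ≈ -47.74 dB
∠H = 84.29° − 179.86° = -95.57°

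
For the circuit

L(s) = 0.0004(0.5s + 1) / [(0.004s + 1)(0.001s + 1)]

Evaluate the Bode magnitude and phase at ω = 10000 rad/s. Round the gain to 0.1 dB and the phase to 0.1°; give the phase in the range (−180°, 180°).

At ω = 10000 rad/s:
zero (1 + j10000·0.5) = 1 + j5000 → |·| ≈ 5000, ∠ ≈ 89.99°
pole (1 + j10000·0.004) = 1 + j40 → |·| ≈ 40.012, ∠ ≈ 88.57°
pole (1 + j10000·0.001) = 1 + j10 → |·| ≈ 10.05, ∠ ≈ 84.29°
|L| = 0.0004 · 5000 / (40.012 · 10.05) ≈ 0.0049736
Gain = 20 log₁₀(0.0049736) ≈ -46.07 dB
∠L = (89.99°) − (88.57° + 84.29°) = -82.87°

-46.1 dB, -82.9°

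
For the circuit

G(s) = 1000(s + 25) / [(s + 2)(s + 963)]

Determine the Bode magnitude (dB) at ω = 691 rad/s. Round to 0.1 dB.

At s = jω = j691:
zero (s+25): 25 + j691 → |·| = √(25²+691²) = √478106 ≈ 691.45, ∠ = arctan(691/25) ≈ 87.93°
pole (s+2): 2 + j691 → |·| = √(2²+691²) = √477485 ≈ 691, ∠ = arctan(691/2) ≈ 89.83°
pole (s+963): 963 + j691 → |·| = √(963²+691²) = √1404850 ≈ 1185.3, ∠ = arctan(691/963) ≈ 35.66°
|G| = 1000 · 691.45 / 8.1904e+05 ≈ 0.84422
Gain = 20 log₁₀(0.84422) ≈ -1.47 dB

-1.5 dB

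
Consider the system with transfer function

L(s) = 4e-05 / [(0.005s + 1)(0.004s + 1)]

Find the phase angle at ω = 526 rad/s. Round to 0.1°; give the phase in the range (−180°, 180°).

-133.8°

At ω = 526 rad/s:
pole (1 + j526·0.005) = 1 + j2.63 → |·| ≈ 2.8137, ∠ ≈ 69.18°
pole (1 + j526·0.004) = 1 + j2.104 → |·| ≈ 2.3296, ∠ ≈ 64.58°
∠L = (0°) − (69.18° + 64.58°) = -133.76°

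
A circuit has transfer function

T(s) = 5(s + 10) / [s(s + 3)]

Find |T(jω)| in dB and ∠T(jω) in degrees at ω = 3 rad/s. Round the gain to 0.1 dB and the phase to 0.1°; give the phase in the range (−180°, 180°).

12.3 dB, -118.3°

At s = jω = j3:
zero (s+10): 10 + j3 → |·| = √(10²+3²) = √109 ≈ 10.44, ∠ = arctan(3/10) ≈ 16.70°
pole (s+3): 3 + j3 → |·| = √(3²+3²) = √18 ≈ 4.2426, ∠ = arctan(3/3) ≈ 45.00°
pole at origin: |s| = 3, ∠ = 90.00° (in denominator)
|T| = 5 · 10.44 / 12.728 ≈ 4.1012
Gain = 20 log₁₀(4.1012) ≈ 12.26 dB
∠T = 16.70° − 135.00° = -118.30°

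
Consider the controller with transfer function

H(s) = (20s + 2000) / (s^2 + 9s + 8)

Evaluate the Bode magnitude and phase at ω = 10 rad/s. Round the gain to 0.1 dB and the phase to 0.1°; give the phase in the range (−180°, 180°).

23.9 dB, -129.9°

Substitute s = j10:
Numerator: 20(j10) + 2000 = 2000 + j200
Denominator: (j10)^2 + 9(j10) + 8 = -92 + j90
|N| = √(2000² + 200²) ≈ 2010, ∠N ≈ 5.71°
|D| = √(92² + 90²) ≈ 128.7, ∠D ≈ 135.63°
|H| = 2010 / 128.7 ≈ 15.618
Gain = 20 log₁₀(15.618) ≈ 23.87 dB
∠H = 5.71° − 135.63° = -129.92°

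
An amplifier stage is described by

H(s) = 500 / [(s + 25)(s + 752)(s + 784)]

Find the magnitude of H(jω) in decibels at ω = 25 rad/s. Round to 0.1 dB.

-92.4 dB

At s = jω = j25:
pole (s+25): 25 + j25 → |·| = √(25²+25²) = √1250 ≈ 35.355, ∠ = arctan(25/25) ≈ 45.00°
pole (s+752): 752 + j25 → |·| = √(752²+25²) = √566129 ≈ 752.42, ∠ = arctan(25/752) ≈ 1.90°
pole (s+784): 784 + j25 → |·| = √(784²+25²) = √615281 ≈ 784.4, ∠ = arctan(25/784) ≈ 1.83°
|H| = 500 / 2.0866e+07 ≈ 2.3962e-05
Gain = 20 log₁₀(2.3962e-05) ≈ -92.41 dB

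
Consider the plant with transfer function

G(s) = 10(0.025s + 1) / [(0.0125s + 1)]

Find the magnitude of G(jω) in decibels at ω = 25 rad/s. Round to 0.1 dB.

21.0 dB

At ω = 25 rad/s:
zero (1 + j25·0.025) = 1 + j0.625 → |·| ≈ 1.1792, ∠ ≈ 32.01°
pole (1 + j25·0.0125) = 1 + j0.3125 → |·| ≈ 1.0477, ∠ ≈ 17.35°
|G| = 10 · 1.1792 / (1.0477) ≈ 11.255
Gain = 20 log₁₀(11.255) ≈ 21.03 dB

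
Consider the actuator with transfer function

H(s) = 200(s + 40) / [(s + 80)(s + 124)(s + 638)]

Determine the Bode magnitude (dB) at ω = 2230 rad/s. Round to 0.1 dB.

At s = jω = j2230:
zero (s+40): 40 + j2230 → |·| = √(40²+2230²) = √4974500 ≈ 2230.4, ∠ = arctan(2230/40) ≈ 88.97°
pole (s+80): 80 + j2230 → |·| = √(80²+2230²) = √4979300 ≈ 2231.4, ∠ = arctan(2230/80) ≈ 87.95°
pole (s+124): 124 + j2230 → |·| = √(124²+2230²) = √4988276 ≈ 2233.4, ∠ = arctan(2230/124) ≈ 86.82°
pole (s+638): 638 + j2230 → |·| = √(638²+2230²) = √5379944 ≈ 2319.5, ∠ = arctan(2230/638) ≈ 74.03°
|H| = 200 · 2230.4 / 1.1559e+10 ≈ 3.8592e-05
Gain = 20 log₁₀(3.8592e-05) ≈ -88.27 dB

-88.3 dB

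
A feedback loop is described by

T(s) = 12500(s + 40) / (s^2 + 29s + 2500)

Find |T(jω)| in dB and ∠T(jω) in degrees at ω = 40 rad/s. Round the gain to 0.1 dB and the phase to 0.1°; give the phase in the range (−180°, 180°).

53.7 dB, -7.2°

At s = jω = j40:
zero (s+40): 40 + j40 → |·| = √(40²+40²) = √3200 ≈ 56.569, ∠ = arctan(40/40) ≈ 45.00°
quadratic: (j40)² + 29·j40 + 2500 = 900 + j1160 → |·| ≈ 1468.2, ∠ ≈ 52.19°
|T| = 12500 · 56.569 / 1468.2 ≈ 481.62
Gain = 20 log₁₀(481.62) ≈ 53.65 dB
∠T = 45.00° − 52.19° = -7.19°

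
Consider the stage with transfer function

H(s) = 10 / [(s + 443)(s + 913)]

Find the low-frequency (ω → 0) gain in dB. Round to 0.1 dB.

-92.1 dB

H(0) = 10 / (443·913) ≈ 2.4724e-05
20 log₁₀(2.4724e-05) ≈ -92.14 dB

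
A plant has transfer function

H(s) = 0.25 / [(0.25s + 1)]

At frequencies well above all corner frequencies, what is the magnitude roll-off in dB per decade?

Each pole contributes −20 dB/decade at high frequency; each zero contributes +20 dB/decade.
Net: 0 zero(s) − 1 pole(s) → -20 dB/decade.

-20 dB/decade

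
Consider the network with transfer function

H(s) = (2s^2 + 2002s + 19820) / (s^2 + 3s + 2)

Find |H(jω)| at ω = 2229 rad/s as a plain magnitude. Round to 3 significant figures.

Substitute s = j2229:
Numerator: 2(j2229)^2 + 2002(j2229) + 19820 = -9917062 + j4462458
Denominator: (j2229)^2 + 3(j2229) + 2 = -4968439 + j6687
|N| = √(9917062² + 4462458²) ≈ 1.0875e+07, ∠N ≈ 155.77°
|D| = √(4968439² + 6687²) ≈ 4.9684e+06, ∠D ≈ 179.92°
|H| = 1.0875e+07 / 4.9684e+06 ≈ 2.1888

2.19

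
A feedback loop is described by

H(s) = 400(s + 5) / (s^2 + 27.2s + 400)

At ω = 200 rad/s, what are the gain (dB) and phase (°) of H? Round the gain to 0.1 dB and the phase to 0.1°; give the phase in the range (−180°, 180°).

6.0 dB, -83.6°

At s = jω = j200:
zero (s+5): 5 + j200 → |·| = √(5²+200²) = √40025 ≈ 200.06, ∠ = arctan(200/5) ≈ 88.57°
quadratic: (j200)² + 27.2·j200 + 400 = -39600 + j5440 → |·| ≈ 39972, ∠ ≈ 172.18°
|H| = 400 · 200.06 / 39972 ≈ 2.002
Gain = 20 log₁₀(2.002) ≈ 6.03 dB
∠H = 88.57° − 172.18° = -83.61°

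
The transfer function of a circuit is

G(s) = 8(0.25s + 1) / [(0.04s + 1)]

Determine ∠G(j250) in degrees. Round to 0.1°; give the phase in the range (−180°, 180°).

4.8°

At ω = 250 rad/s:
zero (1 + j250·0.25) = 1 + j62.5 → |·| ≈ 62.508, ∠ ≈ 89.08°
pole (1 + j250·0.04) = 1 + j10 → |·| ≈ 10.05, ∠ ≈ 84.29°
∠G = (89.08°) − (84.29°) = 4.79°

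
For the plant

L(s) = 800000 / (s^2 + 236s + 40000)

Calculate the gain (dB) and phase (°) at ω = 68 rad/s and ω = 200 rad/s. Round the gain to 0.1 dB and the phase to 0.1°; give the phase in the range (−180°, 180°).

At s = jω = j68:
quadratic: (j68)² + 236·j68 + 40000 = 35376 + j16048 → |·| ≈ 38846, ∠ ≈ 24.40°
|L| = 800000 / 38846 ≈ 20.594
Gain = 20 log₁₀(20.594) ≈ 26.27 dB
∠L = 0.00° − 24.40° = -24.40°

At s = jω = j200:
quadratic: (j200)² + 236·j200 + 40000 = 0 + j47200 → |·| ≈ 47200, ∠ ≈ 90.00°
|L| = 800000 / 47200 ≈ 16.949
Gain = 20 log₁₀(16.949) ≈ 24.58 dB
∠L = 0.00° − 90.00° = -90.00°

ω = 68: 26.3 dB, -24.4°; ω = 200: 24.6 dB, -90.0°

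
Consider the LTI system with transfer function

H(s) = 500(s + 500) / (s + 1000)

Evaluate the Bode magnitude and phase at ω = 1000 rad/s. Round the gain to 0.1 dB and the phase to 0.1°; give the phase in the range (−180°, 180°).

At s = jω = j1000:
zero (s+500): 500 + j1000 → |·| = √(500²+1000²) = √1250000 ≈ 1118, ∠ = arctan(1000/500) ≈ 63.43°
pole (s+1000): 1000 + j1000 → |·| = √(1000²+1000²) = √2000000 ≈ 1414.2, ∠ = arctan(1000/1000) ≈ 45.00°
|H| = 500 · 1118 / 1414.2 ≈ 395.28
Gain = 20 log₁₀(395.28) ≈ 51.94 dB
∠H = 63.43° − 45.00° = 18.43°

51.9 dB, 18.4°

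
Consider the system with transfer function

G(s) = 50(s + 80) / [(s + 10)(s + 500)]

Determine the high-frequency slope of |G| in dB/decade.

Each pole contributes −20 dB/decade at high frequency; each zero contributes +20 dB/decade.
Net: 1 zero(s) − 2 pole(s) → -20 dB/decade.

-20 dB/decade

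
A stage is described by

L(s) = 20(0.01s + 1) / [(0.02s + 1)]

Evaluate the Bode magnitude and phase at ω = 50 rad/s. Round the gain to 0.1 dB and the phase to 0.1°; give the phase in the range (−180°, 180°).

24.0 dB, -18.4°

At ω = 50 rad/s:
zero (1 + j50·0.01) = 1 + j0.5 → |·| ≈ 1.118, ∠ ≈ 26.57°
pole (1 + j50·0.02) = 1 + j1 → |·| ≈ 1.4142, ∠ ≈ 45.00°
|L| = 20 · 1.118 / (1.4142) ≈ 15.811
Gain = 20 log₁₀(15.811) ≈ 23.98 dB
∠L = (26.57°) − (45.00°) = -18.43°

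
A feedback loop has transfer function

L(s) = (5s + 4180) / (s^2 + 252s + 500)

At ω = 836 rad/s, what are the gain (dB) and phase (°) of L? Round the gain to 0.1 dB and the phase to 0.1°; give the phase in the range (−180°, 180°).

Substitute s = j836:
Numerator: 5(j836) + 4180 = 4180 + j4180
Denominator: (j836)^2 + 252(j836) + 500 = -698396 + j210672
|N| = √(4180² + 4180²) ≈ 5911.4, ∠N ≈ 45.00°
|D| = √(698396² + 210672²) ≈ 7.2948e+05, ∠D ≈ 163.21°
|L| = 5911.4 / 7.2948e+05 ≈ 0.0081036
Gain = 20 log₁₀(0.0081036) ≈ -41.83 dB
∠L = 45.00° − 163.21° = -118.21°

-41.8 dB, -118.2°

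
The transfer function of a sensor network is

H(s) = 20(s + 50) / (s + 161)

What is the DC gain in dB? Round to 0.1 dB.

H(0) = 20·50 / (161) ≈ 6.2112
20 log₁₀(6.2112) ≈ 15.86 dB

15.9 dB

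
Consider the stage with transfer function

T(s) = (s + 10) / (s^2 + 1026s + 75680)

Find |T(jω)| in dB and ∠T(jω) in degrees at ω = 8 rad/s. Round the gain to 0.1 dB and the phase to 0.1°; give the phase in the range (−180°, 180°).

-75.5 dB, 32.5°

Substitute s = j8:
Numerator: (j8) + 10 = 10 + j8
Denominator: (j8)^2 + 1026(j8) + 75680 = 75616 + j8208
|N| = √(10² + 8²) ≈ 12.806, ∠N ≈ 38.66°
|D| = √(75616² + 8208²) ≈ 76060, ∠D ≈ 6.20°
|T| = 12.806 / 76060 ≈ 0.00016837
Gain = 20 log₁₀(0.00016837) ≈ -75.47 dB
∠T = 38.66° − 6.20° = 32.46°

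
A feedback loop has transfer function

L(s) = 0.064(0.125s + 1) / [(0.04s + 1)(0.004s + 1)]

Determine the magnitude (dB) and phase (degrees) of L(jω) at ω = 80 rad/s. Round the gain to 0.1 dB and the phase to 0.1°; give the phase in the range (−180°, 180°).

-14.8 dB, -6.1°

At ω = 80 rad/s:
zero (1 + j80·0.125) = 1 + j10 → |·| ≈ 10.05, ∠ ≈ 84.29°
pole (1 + j80·0.04) = 1 + j3.2 → |·| ≈ 3.3526, ∠ ≈ 72.65°
pole (1 + j80·0.004) = 1 + j0.32 → |·| ≈ 1.05, ∠ ≈ 17.74°
|L| = 0.064 · 10.05 / (3.3526 · 1.05) ≈ 0.18272
Gain = 20 log₁₀(0.18272) ≈ -14.76 dB
∠L = (84.29°) − (72.65° + 17.74°) = -6.10°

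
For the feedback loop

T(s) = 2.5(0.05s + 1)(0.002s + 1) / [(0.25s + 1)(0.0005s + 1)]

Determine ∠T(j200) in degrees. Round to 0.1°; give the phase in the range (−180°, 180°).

At ω = 200 rad/s:
zero (1 + j200·0.05) = 1 + j10 → |·| ≈ 10.05, ∠ ≈ 84.29°
zero (1 + j200·0.002) = 1 + j0.4 → |·| ≈ 1.077, ∠ ≈ 21.80°
pole (1 + j200·0.25) = 1 + j50 → |·| ≈ 50.01, ∠ ≈ 88.85°
pole (1 + j200·0.0005) = 1 + j0.1 → |·| ≈ 1.005, ∠ ≈ 5.71°
∠T = (84.29° + 21.80°) − (88.85° + 5.71°) = 11.53°

11.5°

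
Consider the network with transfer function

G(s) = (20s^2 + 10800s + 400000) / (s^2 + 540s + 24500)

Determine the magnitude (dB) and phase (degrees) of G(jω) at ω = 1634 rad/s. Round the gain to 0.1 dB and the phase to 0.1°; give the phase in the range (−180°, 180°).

Substitute s = j1634:
Numerator: 20(j1634)^2 + 10800(j1634) + 400000 = -52999120 + j17647200
Denominator: (j1634)^2 + 540(j1634) + 24500 = -2645456 + j882360
|N| = √(52999120² + 17647200²) ≈ 5.586e+07, ∠N ≈ 161.58°
|D| = √(2645456² + 882360²) ≈ 2.7887e+06, ∠D ≈ 161.55°
|G| = 5.586e+07 / 2.7887e+06 ≈ 20.031
Gain = 20 log₁₀(20.031) ≈ 26.03 dB
∠G = 161.58° − 161.55° = 0.03°

26.0 dB, 0.0°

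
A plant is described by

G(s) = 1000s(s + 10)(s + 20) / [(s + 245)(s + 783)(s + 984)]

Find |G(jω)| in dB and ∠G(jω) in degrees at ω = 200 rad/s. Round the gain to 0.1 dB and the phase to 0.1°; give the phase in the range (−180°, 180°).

29.9 dB, -163.6°

At s = jω = j200:
zero (s+10): 10 + j200 → |·| = √(10²+200²) = √40100 ≈ 200.25, ∠ = arctan(200/10) ≈ 87.14°
zero (s+20): 20 + j200 → |·| = √(20²+200²) = √40400 ≈ 201, ∠ = arctan(200/20) ≈ 84.29°
zero at origin: s = j200 → |·| = 200, ∠ = 90.00°
pole (s+245): 245 + j200 → |·| = √(245²+200²) = √100025 ≈ 316.27, ∠ = arctan(200/245) ≈ 39.23°
pole (s+783): 783 + j200 → |·| = √(783²+200²) = √653089 ≈ 808.14, ∠ = arctan(200/783) ≈ 14.33°
pole (s+984): 984 + j200 → |·| = √(984²+200²) = √1008256 ≈ 1004.1, ∠ = arctan(200/984) ≈ 11.49°
|G| = 1000 · 8.05e+06 / 2.5664e+08 ≈ 31.367
Gain = 20 log₁₀(31.367) ≈ 29.93 dB
∠G = 261.43° − 65.05° = 196.38° ≡ -163.62° (principal value)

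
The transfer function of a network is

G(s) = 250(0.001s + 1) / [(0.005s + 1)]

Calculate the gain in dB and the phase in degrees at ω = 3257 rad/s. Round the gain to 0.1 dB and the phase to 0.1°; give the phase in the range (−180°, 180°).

At ω = 3257 rad/s:
zero (1 + j3257·0.001) = 1 + j3.257 → |·| ≈ 3.4071, ∠ ≈ 72.93°
pole (1 + j3257·0.005) = 1 + j16.285 → |·| ≈ 16.316, ∠ ≈ 86.49°
|G| = 250 · 3.4071 / (16.316) ≈ 52.205
Gain = 20 log₁₀(52.205) ≈ 34.35 dB
∠G = (72.93°) − (86.49°) = -13.56°

34.4 dB, -13.6°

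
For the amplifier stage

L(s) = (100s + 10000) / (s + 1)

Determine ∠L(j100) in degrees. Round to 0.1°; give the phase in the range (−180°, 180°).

-44.4°

Substitute s = j100:
Numerator: 100(j100) + 10000 = 10000 + j10000
Denominator: (j100) + 1 = 1 + j100
|N| = √(10000² + 10000²) ≈ 14142, ∠N ≈ 45.00°
|D| = √(1² + 100²) ≈ 100, ∠D ≈ 89.43°
∠L = 45.00° − 89.43° = -44.43°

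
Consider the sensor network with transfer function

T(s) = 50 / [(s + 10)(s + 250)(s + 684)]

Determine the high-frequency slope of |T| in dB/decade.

Each pole contributes −20 dB/decade at high frequency; each zero contributes +20 dB/decade.
Net: 0 zero(s) − 3 pole(s) → -60 dB/decade.

-60 dB/decade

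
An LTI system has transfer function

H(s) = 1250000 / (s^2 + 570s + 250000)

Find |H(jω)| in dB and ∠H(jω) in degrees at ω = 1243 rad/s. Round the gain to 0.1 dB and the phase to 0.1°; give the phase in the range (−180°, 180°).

At s = jω = j1243:
quadratic: (j1243)² + 570·j1243 + 250000 = -1295049 + j708510 → |·| ≈ 1.4762e+06, ∠ ≈ 151.32°
|H| = 1250000 / 1.4762e+06 ≈ 0.84677
Gain = 20 log₁₀(0.84677) ≈ -1.44 dB
∠H = 0.00° − 151.32° = -151.32°

-1.4 dB, -151.3°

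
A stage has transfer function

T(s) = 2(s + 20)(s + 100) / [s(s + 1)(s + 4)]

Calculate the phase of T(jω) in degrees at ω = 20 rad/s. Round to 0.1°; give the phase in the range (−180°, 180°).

160.5°

At s = jω = j20:
zero (s+20): 20 + j20 → |·| = √(20²+20²) = √800 ≈ 28.284, ∠ = arctan(20/20) ≈ 45.00°
zero (s+100): 100 + j20 → |·| = √(100²+20²) = √10400 ≈ 101.98, ∠ = arctan(20/100) ≈ 11.31°
pole (s+1): 1 + j20 → |·| = √(1²+20²) = √401 ≈ 20.025, ∠ = arctan(20/1) ≈ 87.14°
pole (s+4): 4 + j20 → |·| = √(4²+20²) = √416 ≈ 20.396, ∠ = arctan(20/4) ≈ 78.69°
pole at origin: |s| = 20, ∠ = 90.00° (in denominator)
∠T = 56.31° − 255.83° = -199.52° ≡ 160.48° (principal value)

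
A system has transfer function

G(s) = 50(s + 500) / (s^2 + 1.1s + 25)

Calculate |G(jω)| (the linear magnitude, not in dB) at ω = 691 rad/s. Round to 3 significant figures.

0.0893

At s = jω = j691:
zero (s+500): 500 + j691 → |·| = √(500²+691²) = √727481 ≈ 852.92, ∠ = arctan(691/500) ≈ 54.11°
quadratic: (j691)² + 1.1·j691 + 25 = -477456 + j760.1 → |·| ≈ 4.7746e+05, ∠ ≈ 179.91°
|G| = 50 · 852.92 / 4.7746e+05 ≈ 0.089318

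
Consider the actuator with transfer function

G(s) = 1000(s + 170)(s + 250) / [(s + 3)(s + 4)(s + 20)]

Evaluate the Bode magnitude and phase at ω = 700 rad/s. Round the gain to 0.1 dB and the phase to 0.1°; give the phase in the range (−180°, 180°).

At s = jω = j700:
zero (s+170): 170 + j700 → |·| = √(170²+700²) = √518900 ≈ 720.35, ∠ = arctan(700/170) ≈ 76.35°
zero (s+250): 250 + j700 → |·| = √(250²+700²) = √552500 ≈ 743.3, ∠ = arctan(700/250) ≈ 70.35°
pole (s+3): 3 + j700 → |·| = √(3²+700²) = √490009 ≈ 700.01, ∠ = arctan(700/3) ≈ 89.75°
pole (s+4): 4 + j700 → |·| = √(4²+700²) = √490016 ≈ 700.01, ∠ = arctan(700/4) ≈ 89.67°
pole (s+20): 20 + j700 → |·| = √(20²+700²) = √490400 ≈ 700.29, ∠ = arctan(700/20) ≈ 88.36°
|G| = 1000 · 5.3544e+05 / 3.4315e+08 ≈ 1.5604
Gain = 20 log₁₀(1.5604) ≈ 3.86 dB
∠G = 146.70° − 267.78° = -121.08°

3.9 dB, -121.1°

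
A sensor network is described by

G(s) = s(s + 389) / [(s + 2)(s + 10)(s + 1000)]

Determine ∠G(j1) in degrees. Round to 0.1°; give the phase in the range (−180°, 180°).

At s = jω = j1:
zero (s+389): 389 + j1 → |·| = √(389²+1²) = √151322 ≈ 389, ∠ = arctan(1/389) ≈ 0.15°
zero at origin: s = j1 → |·| = 1, ∠ = 90.00°
pole (s+2): 2 + j1 → |·| = √(2²+1²) = √5 ≈ 2.2361, ∠ = arctan(1/2) ≈ 26.57°
pole (s+10): 10 + j1 → |·| = √(10²+1²) = √101 ≈ 10.05, ∠ = arctan(1/10) ≈ 5.71°
pole (s+1000): 1000 + j1 → |·| = √(1000²+1²) = √1000001 ≈ 1000, ∠ = arctan(1/1000) ≈ 0.06°
∠G = 90.15° − 32.34° = 57.81°

57.8°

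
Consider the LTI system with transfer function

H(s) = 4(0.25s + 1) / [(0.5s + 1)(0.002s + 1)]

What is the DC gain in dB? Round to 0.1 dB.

H(0) = 4 · 1 / 1 = 4
20 log₁₀(4) ≈ 12.04 dB

12.0 dB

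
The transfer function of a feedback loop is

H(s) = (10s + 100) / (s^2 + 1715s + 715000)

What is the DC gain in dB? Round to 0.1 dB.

-77.1 dB

H(0) = 100 / 715000 ≈ 0.00013986
20 log₁₀(0.00013986) ≈ -77.09 dB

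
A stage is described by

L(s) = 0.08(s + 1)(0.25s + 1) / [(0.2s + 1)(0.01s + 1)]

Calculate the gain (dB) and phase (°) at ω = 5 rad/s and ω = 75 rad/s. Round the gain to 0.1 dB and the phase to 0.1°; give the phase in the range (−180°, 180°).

ω = 5: -6.7 dB, 82.2°; ω = 75: 15.6 dB, 53.1°

At ω = 5 rad/s:
zero (1 + j5·1) = 1 + j5 → |·| ≈ 5.099, ∠ ≈ 78.69°
zero (1 + j5·0.25) = 1 + j1.25 → |·| ≈ 1.6008, ∠ ≈ 51.34°
pole (1 + j5·0.2) = 1 + j1 → |·| ≈ 1.4142, ∠ ≈ 45.00°
pole (1 + j5·0.01) = 1 + j0.05 → |·| ≈ 1.0012, ∠ ≈ 2.86°
|L| = 0.08 · 5.099 · 1.6008 / (1.4142 · 1.0012) ≈ 0.46119
Gain = 20 log₁₀(0.46119) ≈ -6.72 dB
∠L = (78.69° + 51.34°) − (45.00° + 2.86°) = 82.17°

At ω = 75 rad/s:
zero (1 + j75·1) = 1 + j75 → |·| ≈ 75.007, ∠ ≈ 89.24°
zero (1 + j75·0.25) = 1 + j18.75 → |·| ≈ 18.777, ∠ ≈ 86.95°
pole (1 + j75·0.2) = 1 + j15 → |·| ≈ 15.033, ∠ ≈ 86.19°
pole (1 + j75·0.01) = 1 + j0.75 → |·| ≈ 1.25, ∠ ≈ 36.87°
|L| = 0.08 · 75.007 · 18.777 / (15.033 · 1.25) ≈ 5.996
Gain = 20 log₁₀(5.996) ≈ 15.56 dB
∠L = (89.24° + 86.95°) − (86.19° + 36.87°) = 53.13°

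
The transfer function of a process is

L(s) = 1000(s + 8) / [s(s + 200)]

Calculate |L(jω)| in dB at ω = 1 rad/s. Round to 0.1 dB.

32.1 dB

At s = jω = j1:
zero (s+8): 8 + j1 → |·| = √(8²+1²) = √65 ≈ 8.0623, ∠ = arctan(1/8) ≈ 7.13°
pole (s+200): 200 + j1 → |·| = √(200²+1²) = √40001 ≈ 200, ∠ = arctan(1/200) ≈ 0.29°
pole at origin: |s| = 1, ∠ = 90.00° (in denominator)
|L| = 1000 · 8.0623 / 200 ≈ 40.312
Gain = 20 log₁₀(40.312) ≈ 32.11 dB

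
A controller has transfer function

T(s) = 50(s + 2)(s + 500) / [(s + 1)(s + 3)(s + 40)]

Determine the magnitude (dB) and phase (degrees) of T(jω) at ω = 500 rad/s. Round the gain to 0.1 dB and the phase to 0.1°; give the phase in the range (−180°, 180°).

At s = jω = j500:
zero (s+2): 2 + j500 → |·| = √(2²+500²) = √250004 ≈ 500, ∠ = arctan(500/2) ≈ 89.77°
zero (s+500): 500 + j500 → |·| = √(500²+500²) = √500000 ≈ 707.11, ∠ = arctan(500/500) ≈ 45.00°
pole (s+1): 1 + j500 → |·| = √(1²+500²) = √250001 ≈ 500, ∠ = arctan(500/1) ≈ 89.89°
pole (s+3): 3 + j500 → |·| = √(3²+500²) = √250009 ≈ 500.01, ∠ = arctan(500/3) ≈ 89.66°
pole (s+40): 40 + j500 → |·| = √(40²+500²) = √251600 ≈ 501.6, ∠ = arctan(500/40) ≈ 85.43°
|T| = 50 · 3.5356e+05 / 1.254e+08 ≈ 0.14097
Gain = 20 log₁₀(0.14097) ≈ -17.02 dB
∠T = 134.77° − 264.98° = -130.21°

-17.0 dB, -130.2°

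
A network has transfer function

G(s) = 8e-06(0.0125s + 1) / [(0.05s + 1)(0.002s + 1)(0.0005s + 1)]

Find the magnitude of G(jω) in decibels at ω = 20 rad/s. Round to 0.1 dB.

-104.7 dB

At ω = 20 rad/s:
zero (1 + j20·0.0125) = 1 + j0.25 → |·| ≈ 1.0308, ∠ ≈ 14.04°
pole (1 + j20·0.05) = 1 + j1 → |·| ≈ 1.4142, ∠ ≈ 45.00°
pole (1 + j20·0.002) = 1 + j0.04 → |·| ≈ 1.0008, ∠ ≈ 2.29°
pole (1 + j20·0.0005) = 1 + j0.01 → |·| ≈ 1, ∠ ≈ 0.57°
|G| = 8e-06 · 1.0308 / (1.4142 · 1.0008 · 1) ≈ 5.8265e-06
Gain = 20 log₁₀(5.8265e-06) ≈ -104.69 dB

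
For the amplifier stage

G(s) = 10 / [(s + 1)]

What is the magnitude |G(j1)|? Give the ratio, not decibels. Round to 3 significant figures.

7.07

At ω = 1 rad/s:
pole (1 + j1·1) = 1 + j1 → |·| ≈ 1.4142, ∠ ≈ 45.00°
|G| = 10 · 1 / (1.4142) ≈ 7.0711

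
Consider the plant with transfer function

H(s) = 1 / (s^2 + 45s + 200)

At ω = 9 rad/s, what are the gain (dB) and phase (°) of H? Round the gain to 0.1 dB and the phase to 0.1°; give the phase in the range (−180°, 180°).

Substitute s = j9:
Numerator: 1 = 1 + j0
Denominator: (j9)^2 + 45(j9) + 200 = 119 + j405
|N| = √(1² + 0²) ≈ 1, ∠N ≈ 0.00°
|D| = √(119² + 405²) ≈ 422.12, ∠D ≈ 73.63°
|H| = 1 / 422.12 ≈ 0.002369
Gain = 20 log₁₀(0.002369) ≈ -52.51 dB
∠H = 0.00° − 73.63° = -73.63°

-52.5 dB, -73.6°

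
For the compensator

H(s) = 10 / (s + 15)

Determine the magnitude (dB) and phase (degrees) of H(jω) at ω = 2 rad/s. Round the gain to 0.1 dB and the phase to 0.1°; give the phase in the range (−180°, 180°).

Substitute s = j2:
Numerator: 10 = 10 + j0
Denominator: (j2) + 15 = 15 + j2
|N| = √(10² + 0²) ≈ 10, ∠N ≈ 0.00°
|D| = √(15² + 2²) ≈ 15.133, ∠D ≈ 7.59°
|H| = 10 / 15.133 ≈ 0.66081
Gain = 20 log₁₀(0.66081) ≈ -3.60 dB
∠H = 0.00° − 7.59° = -7.59°

-3.6 dB, -7.6°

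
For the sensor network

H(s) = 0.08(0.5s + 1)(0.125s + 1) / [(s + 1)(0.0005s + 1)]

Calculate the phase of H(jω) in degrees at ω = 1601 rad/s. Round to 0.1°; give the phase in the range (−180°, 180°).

51.0°

At ω = 1601 rad/s:
zero (1 + j1601·0.5) = 1 + j800.5 → |·| ≈ 800.5, ∠ ≈ 89.93°
zero (1 + j1601·0.125) = 1 + j200.125 → |·| ≈ 200.13, ∠ ≈ 89.71°
pole (1 + j1601·1) = 1 + j1601 → |·| ≈ 1601, ∠ ≈ 89.96°
pole (1 + j1601·0.0005) = 1 + j0.8005 → |·| ≈ 1.2809, ∠ ≈ 38.68°
∠H = (89.93° + 89.71°) − (89.96° + 38.68°) = 51.00°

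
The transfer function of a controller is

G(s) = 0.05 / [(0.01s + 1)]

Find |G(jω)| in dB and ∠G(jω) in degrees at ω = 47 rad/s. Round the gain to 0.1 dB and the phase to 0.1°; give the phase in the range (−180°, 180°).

At ω = 47 rad/s:
pole (1 + j47·0.01) = 1 + j0.47 → |·| ≈ 1.1049, ∠ ≈ 25.17°
|G| = 0.05 · 1 / (1.1049) ≈ 0.045253
Gain = 20 log₁₀(0.045253) ≈ -26.89 dB
∠G = (0°) − (25.17°) = -25.17°

-26.9 dB, -25.2°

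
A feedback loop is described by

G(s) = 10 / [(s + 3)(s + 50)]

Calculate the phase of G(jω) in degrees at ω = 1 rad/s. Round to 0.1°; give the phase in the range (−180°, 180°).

-19.6°

At s = jω = j1:
pole (s+3): 3 + j1 → |·| = √(3²+1²) = √10 ≈ 3.1623, ∠ = arctan(1/3) ≈ 18.43°
pole (s+50): 50 + j1 → |·| = √(50²+1²) = √2501 ≈ 50.01, ∠ = arctan(1/50) ≈ 1.15°
∠G = 0.00° − 19.58° = -19.58°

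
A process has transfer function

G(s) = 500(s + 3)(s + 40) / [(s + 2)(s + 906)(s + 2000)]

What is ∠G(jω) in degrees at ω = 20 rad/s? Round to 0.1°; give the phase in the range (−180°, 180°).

At s = jω = j20:
zero (s+3): 3 + j20 → |·| = √(3²+20²) = √409 ≈ 20.224, ∠ = arctan(20/3) ≈ 81.47°
zero (s+40): 40 + j20 → |·| = √(40²+20²) = √2000 ≈ 44.721, ∠ = arctan(20/40) ≈ 26.57°
pole (s+2): 2 + j20 → |·| = √(2²+20²) = √404 ≈ 20.1, ∠ = arctan(20/2) ≈ 84.29°
pole (s+906): 906 + j20 → |·| = √(906²+20²) = √821236 ≈ 906.22, ∠ = arctan(20/906) ≈ 1.26°
pole (s+2000): 2000 + j20 → |·| = √(2000²+20²) = √4000400 ≈ 2000.1, ∠ = arctan(20/2000) ≈ 0.57°
∠G = 108.04° − 86.12° = 21.92°

21.9°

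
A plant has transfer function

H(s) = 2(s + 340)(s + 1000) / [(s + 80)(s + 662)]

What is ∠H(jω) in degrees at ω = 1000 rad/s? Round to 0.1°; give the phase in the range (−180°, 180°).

At s = jω = j1000:
zero (s+340): 340 + j1000 → |·| = √(340²+1000²) = √1115600 ≈ 1056.2, ∠ = arctan(1000/340) ≈ 71.22°
zero (s+1000): 1000 + j1000 → |·| = √(1000²+1000²) = √2000000 ≈ 1414.2, ∠ = arctan(1000/1000) ≈ 45.00°
pole (s+80): 80 + j1000 → |·| = √(80²+1000²) = √1006400 ≈ 1003.2, ∠ = arctan(1000/80) ≈ 85.43°
pole (s+662): 662 + j1000 → |·| = √(662²+1000²) = √1438244 ≈ 1199.3, ∠ = arctan(1000/662) ≈ 56.50°
∠H = 116.22° − 141.93° = -25.71°

-25.7°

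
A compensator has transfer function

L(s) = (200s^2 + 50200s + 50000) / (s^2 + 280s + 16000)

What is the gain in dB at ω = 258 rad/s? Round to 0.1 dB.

Substitute s = j258:
Numerator: 200(j258)^2 + 50200(j258) + 50000 = -13262800 + j12951600
Denominator: (j258)^2 + 280(j258) + 16000 = -50564 + j72240
|N| = √(13262800² + 12951600²) ≈ 1.8538e+07, ∠N ≈ 135.68°
|D| = √(50564² + 72240²) ≈ 88178, ∠D ≈ 124.99°
|L| = 1.8538e+07 / 88178 ≈ 210.23
Gain = 20 log₁₀(210.23) ≈ 46.45 dB

46.5 dB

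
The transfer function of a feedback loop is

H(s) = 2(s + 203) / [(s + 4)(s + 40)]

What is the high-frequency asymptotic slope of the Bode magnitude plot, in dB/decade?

Each pole contributes −20 dB/decade at high frequency; each zero contributes +20 dB/decade.
Net: 1 zero(s) − 2 pole(s) → -20 dB/decade.

-20 dB/decade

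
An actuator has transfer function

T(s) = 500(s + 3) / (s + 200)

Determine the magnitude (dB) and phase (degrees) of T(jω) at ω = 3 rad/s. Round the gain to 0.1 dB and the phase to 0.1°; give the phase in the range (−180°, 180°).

At s = jω = j3:
zero (s+3): 3 + j3 → |·| = √(3²+3²) = √18 ≈ 4.2426, ∠ = arctan(3/3) ≈ 45.00°
pole (s+200): 200 + j3 → |·| = √(200²+3²) = √40009 ≈ 200.02, ∠ = arctan(3/200) ≈ 0.86°
|T| = 500 · 4.2426 / 200.02 ≈ 10.605
Gain = 20 log₁₀(10.605) ≈ 20.51 dB
∠T = 45.00° − 0.86° = 44.14°

20.5 dB, 44.1°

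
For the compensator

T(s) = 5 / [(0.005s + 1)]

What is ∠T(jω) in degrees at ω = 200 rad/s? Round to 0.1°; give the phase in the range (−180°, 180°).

At ω = 200 rad/s:
pole (1 + j200·0.005) = 1 + j1 → |·| ≈ 1.4142, ∠ ≈ 45.00°
∠T = (0°) − (45.00°) = -45.00°

-45.0°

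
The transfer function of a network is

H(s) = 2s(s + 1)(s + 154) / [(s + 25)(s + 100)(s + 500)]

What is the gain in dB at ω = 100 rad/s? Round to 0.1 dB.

At s = jω = j100:
zero (s+1): 1 + j100 → |·| = √(1²+100²) = √10001 ≈ 100, ∠ = arctan(100/1) ≈ 89.43°
zero (s+154): 154 + j100 → |·| = √(154²+100²) = √33716 ≈ 183.62, ∠ = arctan(100/154) ≈ 33.00°
zero at origin: s = j100 → |·| = 100, ∠ = 90.00°
pole (s+25): 25 + j100 → |·| = √(25²+100²) = √10625 ≈ 103.08, ∠ = arctan(100/25) ≈ 75.96°
pole (s+100): 100 + j100 → |·| = √(100²+100²) = √20000 ≈ 141.42, ∠ = arctan(100/100) ≈ 45.00°
pole (s+500): 500 + j100 → |·| = √(500²+100²) = √260000 ≈ 509.9, ∠ = arctan(100/500) ≈ 11.31°
|H| = 2 · 1.8362e+06 / 7.4331e+06 ≈ 0.49406
Gain = 20 log₁₀(0.49406) ≈ -6.12 dB

-6.1 dB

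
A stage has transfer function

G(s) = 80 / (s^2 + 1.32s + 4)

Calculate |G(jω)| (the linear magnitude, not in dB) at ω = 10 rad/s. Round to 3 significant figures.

At s = jω = j10:
quadratic: (j10)² + 1.32·j10 + 4 = -96 + j13.2 → |·| ≈ 96.903, ∠ ≈ 172.17°
|G| = 80 / 96.903 ≈ 0.82557

0.826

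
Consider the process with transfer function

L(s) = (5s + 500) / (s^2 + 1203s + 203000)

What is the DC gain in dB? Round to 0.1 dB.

-52.2 dB

L(0) = 500 / 203000 ≈ 0.0024631
20 log₁₀(0.0024631) ≈ -52.17 dB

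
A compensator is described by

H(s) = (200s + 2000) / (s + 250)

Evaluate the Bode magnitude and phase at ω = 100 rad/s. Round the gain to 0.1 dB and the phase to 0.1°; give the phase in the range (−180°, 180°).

Substitute s = j100:
Numerator: 200(j100) + 2000 = 2000 + j20000
Denominator: (j100) + 250 = 250 + j100
|N| = √(2000² + 20000²) ≈ 20100, ∠N ≈ 84.29°
|D| = √(250² + 100²) ≈ 269.26, ∠D ≈ 21.80°
|H| = 20100 / 269.26 ≈ 74.649
Gain = 20 log₁₀(74.649) ≈ 37.46 dB
∠H = 84.29° − 21.80° = 62.49°

37.5 dB, 62.5°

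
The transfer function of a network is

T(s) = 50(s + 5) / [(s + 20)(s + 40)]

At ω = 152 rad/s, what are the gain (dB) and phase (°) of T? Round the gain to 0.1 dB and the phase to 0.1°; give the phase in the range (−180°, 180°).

At s = jω = j152:
zero (s+5): 5 + j152 → |·| = √(5²+152²) = √23129 ≈ 152.08, ∠ = arctan(152/5) ≈ 88.12°
pole (s+20): 20 + j152 → |·| = √(20²+152²) = √23504 ≈ 153.31, ∠ = arctan(152/20) ≈ 82.50°
pole (s+40): 40 + j152 → |·| = √(40²+152²) = √24704 ≈ 157.18, ∠ = arctan(152/40) ≈ 75.26°
|T| = 50 · 152.08 / 24097 ≈ 0.31556
Gain = 20 log₁₀(0.31556) ≈ -10.02 dB
∠T = 88.12° − 157.76° = -69.64°

-10.0 dB, -69.6°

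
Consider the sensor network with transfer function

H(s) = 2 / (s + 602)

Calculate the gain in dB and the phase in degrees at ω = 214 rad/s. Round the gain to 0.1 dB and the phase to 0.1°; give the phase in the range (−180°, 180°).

-50.1 dB, -19.6°

Substitute s = j214:
Numerator: 2 = 2 + j0
Denominator: (j214) + 602 = 602 + j214
|N| = √(2² + 0²) ≈ 2, ∠N ≈ 0.00°
|D| = √(602² + 214²) ≈ 638.91, ∠D ≈ 19.57°
|H| = 2 / 638.91 ≈ 0.0031303
Gain = 20 log₁₀(0.0031303) ≈ -50.09 dB
∠H = 0.00° − 19.57° = -19.57°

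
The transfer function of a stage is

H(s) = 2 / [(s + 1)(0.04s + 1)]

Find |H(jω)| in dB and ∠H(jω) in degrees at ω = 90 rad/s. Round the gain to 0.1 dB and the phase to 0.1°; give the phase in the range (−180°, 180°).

At ω = 90 rad/s:
pole (1 + j90·1) = 1 + j90 → |·| ≈ 90.006, ∠ ≈ 89.36°
pole (1 + j90·0.04) = 1 + j3.6 → |·| ≈ 3.7363, ∠ ≈ 74.48°
|H| = 2 · 1 / (90.006 · 3.7363) ≈ 0.0059473
Gain = 20 log₁₀(0.0059473) ≈ -44.51 dB
∠H = (0°) − (89.36° + 74.48°) = -163.84°

-44.5 dB, -163.8°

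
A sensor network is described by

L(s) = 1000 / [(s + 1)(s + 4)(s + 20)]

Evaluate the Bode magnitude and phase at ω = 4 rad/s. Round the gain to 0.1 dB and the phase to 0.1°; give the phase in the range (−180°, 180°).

6.5 dB, -132.3°

At s = jω = j4:
pole (s+1): 1 + j4 → |·| = √(1²+4²) = √17 ≈ 4.1231, ∠ = arctan(4/1) ≈ 75.96°
pole (s+4): 4 + j4 → |·| = √(4²+4²) = √32 ≈ 5.6569, ∠ = arctan(4/4) ≈ 45.00°
pole (s+20): 20 + j4 → |·| = √(20²+4²) = √416 ≈ 20.396, ∠ = arctan(4/20) ≈ 11.31°
|L| = 1000 / 475.72 ≈ 2.1021
Gain = 20 log₁₀(2.1021) ≈ 6.45 dB
∠L = 0.00° − 132.27° = -132.27°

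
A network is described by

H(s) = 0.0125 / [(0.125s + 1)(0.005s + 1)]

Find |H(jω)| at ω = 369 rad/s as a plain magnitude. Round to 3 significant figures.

At ω = 369 rad/s:
pole (1 + j369·0.125) = 1 + j46.125 → |·| ≈ 46.136, ∠ ≈ 88.76°
pole (1 + j369·0.005) = 1 + j1.845 → |·| ≈ 2.0986, ∠ ≈ 61.54°
|H| = 0.0125 · 1 / (46.136 · 2.0986) ≈ 0.0001291

0.000129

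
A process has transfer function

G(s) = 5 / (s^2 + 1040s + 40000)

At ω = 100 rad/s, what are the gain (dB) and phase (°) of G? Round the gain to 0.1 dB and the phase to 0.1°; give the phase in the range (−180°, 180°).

Substitute s = j100:
Numerator: 5 = 5 + j0
Denominator: (j100)^2 + 1040(j100) + 40000 = 30000 + j104000
|N| = √(5² + 0²) ≈ 5, ∠N ≈ 0.00°
|D| = √(30000² + 104000²) ≈ 1.0824e+05, ∠D ≈ 73.91°
|G| = 5 / 1.0824e+05 ≈ 4.6194e-05
Gain = 20 log₁₀(4.6194e-05) ≈ -86.71 dB
∠G = 0.00° − 73.91° = -73.91°

-86.7 dB, -73.9°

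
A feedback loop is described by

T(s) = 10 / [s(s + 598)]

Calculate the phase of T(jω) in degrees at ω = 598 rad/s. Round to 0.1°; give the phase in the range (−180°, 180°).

-135.0°

At s = jω = j598:
pole (s+598): 598 + j598 → |·| = √(598²+598²) = √715208 ≈ 845.7, ∠ = arctan(598/598) ≈ 45.00°
pole at origin: |s| = 598, ∠ = 90.00° (in denominator)
∠T = 0.00° − 135.00° = -135.00°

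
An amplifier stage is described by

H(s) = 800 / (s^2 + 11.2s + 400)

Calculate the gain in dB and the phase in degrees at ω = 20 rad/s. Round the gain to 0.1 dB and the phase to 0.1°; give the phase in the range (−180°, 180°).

At s = jω = j20:
quadratic: (j20)² + 11.2·j20 + 400 = 0 + j224 → |·| ≈ 224, ∠ ≈ 90.00°
|H| = 800 / 224 ≈ 3.5714
Gain = 20 log₁₀(3.5714) ≈ 11.06 dB
∠H = 0.00° − 90.00° = -90.00°

11.1 dB, -90.0°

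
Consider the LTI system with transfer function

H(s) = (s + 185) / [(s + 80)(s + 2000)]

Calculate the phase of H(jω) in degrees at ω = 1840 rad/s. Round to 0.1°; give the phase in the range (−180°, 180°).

At s = jω = j1840:
zero (s+185): 185 + j1840 → |·| = √(185²+1840²) = √3419825 ≈ 1849.3, ∠ = arctan(1840/185) ≈ 84.26°
pole (s+80): 80 + j1840 → |·| = √(80²+1840²) = √3392000 ≈ 1841.7, ∠ = arctan(1840/80) ≈ 87.51°
pole (s+2000): 2000 + j1840 → |·| = √(2000²+1840²) = √7385600 ≈ 2717.6, ∠ = arctan(1840/2000) ≈ 42.61°
∠H = 84.26° − 130.12° = -45.86°

-45.9°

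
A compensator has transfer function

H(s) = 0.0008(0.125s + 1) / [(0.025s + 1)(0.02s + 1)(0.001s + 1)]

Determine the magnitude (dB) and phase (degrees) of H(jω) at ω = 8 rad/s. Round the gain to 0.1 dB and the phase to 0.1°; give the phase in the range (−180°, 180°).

At ω = 8 rad/s:
zero (1 + j8·0.125) = 1 + j1 → |·| ≈ 1.4142, ∠ ≈ 45.00°
pole (1 + j8·0.025) = 1 + j0.2 → |·| ≈ 1.0198, ∠ ≈ 11.31°
pole (1 + j8·0.02) = 1 + j0.16 → |·| ≈ 1.0127, ∠ ≈ 9.09°
pole (1 + j8·0.001) = 1 + j0.008 → |·| ≈ 1, ∠ ≈ 0.46°
|H| = 0.0008 · 1.4142 / (1.0198 · 1.0127 · 1) ≈ 0.0010955
Gain = 20 log₁₀(0.0010955) ≈ -59.21 dB
∠H = (45.00°) − (11.31° + 9.09° + 0.46°) = 24.14°

-59.2 dB, 24.1°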